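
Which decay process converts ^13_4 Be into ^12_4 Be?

ΔA = 12 − 13 = -1; ΔZ = 4 − 4 = +0.
A drops by 1 with Z unchanged — a neutron was emitted.

neutron emission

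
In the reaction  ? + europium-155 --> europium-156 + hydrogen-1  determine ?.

deuteron

Conserve mass number: A + 155 = 156 + 1, so A = 2.
Conserve atomic number: Z + 63 = 63 + 1, so Z = 1.
A = 2 and Z = 1 is hydrogen-2 — a deuteron.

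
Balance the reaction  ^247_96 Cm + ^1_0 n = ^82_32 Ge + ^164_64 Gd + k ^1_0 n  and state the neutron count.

2

Conserve mass number: 248 = 82 + 164 + k, so k = 248 − 246 = 2.
Check atomic number: 96 = 32 + 64 + 0 = 96. ✓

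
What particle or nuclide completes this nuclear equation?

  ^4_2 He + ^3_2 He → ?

Conserve mass number: 4 + 3 = A, so A = 7.
Conserve atomic number: 2 + 2 = Z, so Z = 4.
Z = 4 is beryllium, so the species is ^7_4 Be.

Be-7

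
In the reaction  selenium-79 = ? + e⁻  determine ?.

Conserve mass number: 79 = A + 0, so A = 79.
Conserve atomic number: 34 = Z − 1, so Z = 35.
Z = 35 is bromine, so the species is bromine-79.

Br-79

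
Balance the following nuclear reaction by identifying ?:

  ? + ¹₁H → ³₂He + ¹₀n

Conserve mass number: A + 1 = 3 + 1, so A = 3.
Conserve atomic number: Z + 1 = 2 + 0, so Z = 1.
A = 3 and Z = 1 is ³₁H — a triton.

triton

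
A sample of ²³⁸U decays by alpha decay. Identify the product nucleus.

Th-234

Alpha decay: mass number changes by -4, atomic number by -2.
A: 238 − 4 = 234; Z: 92 − 2 = 90.
Z = 90 is thorium, so the daughter is ²³⁴Th.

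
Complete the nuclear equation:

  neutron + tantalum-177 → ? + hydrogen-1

Hf-177

Conserve mass number: 1 + 177 = A + 1, so A = 177.
Conserve atomic number: 0 + 73 = Z + 1, so Z = 72.
Z = 72 is hafnium, so the species is hafnium-177.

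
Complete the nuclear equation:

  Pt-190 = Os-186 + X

alpha particle

Conserve mass number: 190 = 186 + A, so A = 4.
Conserve atomic number: 78 = 76 + Z, so Z = 2.
A = 4 and Z = 2 is He-4 — an alpha particle.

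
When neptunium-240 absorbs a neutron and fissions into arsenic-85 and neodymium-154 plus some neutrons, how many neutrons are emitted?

2

Conserve mass number: 241 = 85 + 154 + k, so k = 241 − 239 = 2.
Check atomic number: 93 = 33 + 60 + 0 = 93. ✓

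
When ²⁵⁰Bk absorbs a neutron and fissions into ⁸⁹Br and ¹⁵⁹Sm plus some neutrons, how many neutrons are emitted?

3

Conserve mass number: 251 = 89 + 159 + k, so k = 251 − 248 = 3.
Check atomic number: 97 = 35 + 62 + 0 = 97. ✓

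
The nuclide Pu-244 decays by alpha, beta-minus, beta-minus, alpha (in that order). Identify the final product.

Start: (A, Z) = (244, 94).
After α: (240, 92).
After β⁻: (240, 93).
After β⁻: (240, 94).
After α: (236, 92).
Z = 92 is uranium.

U-236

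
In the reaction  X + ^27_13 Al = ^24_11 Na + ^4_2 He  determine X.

Conserve mass number: A + 27 = 24 + 4, so A = 1.
Conserve atomic number: Z + 13 = 11 + 2, so Z = 0.
A = 1 and Z = 0 is ^1_0 n — a neutron.

neutron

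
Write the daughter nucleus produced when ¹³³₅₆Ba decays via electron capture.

Cs-133

Electron capture: mass number changes by +0, atomic number by -1.
A: 133 = 133; Z: 56 − 1 = 55.
Z = 55 is caesium, so the daughter is ¹³³₅₅Cs.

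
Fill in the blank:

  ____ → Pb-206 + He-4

Po-210

Conserve mass number: A = 206 + 4, so A = 210.
Conserve atomic number: Z = 82 + 2, so Z = 84.
Z = 84 is polonium, so the species is Po-210.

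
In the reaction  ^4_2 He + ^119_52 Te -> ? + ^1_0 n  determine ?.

Conserve mass number: 4 + 119 = A + 1, so A = 122.
Conserve atomic number: 2 + 52 = Z + 0, so Z = 54.
Z = 54 is xenon, so the species is ^122_54 Xe.

Xe-122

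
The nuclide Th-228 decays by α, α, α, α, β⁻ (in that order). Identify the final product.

Bi-212

Start: (A, Z) = (228, 90).
After α: (224, 88).
After α: (220, 86).
After α: (216, 84).
After α: (212, 82).
After β⁻: (212, 83).
Z = 83 is bismuth.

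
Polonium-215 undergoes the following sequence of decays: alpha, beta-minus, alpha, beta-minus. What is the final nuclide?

Pb-207

Start: (A, Z) = (215, 84).
After α: (211, 82).
After β⁻: (211, 83).
After α: (207, 81).
After β⁻: (207, 82).
Z = 82 is lead.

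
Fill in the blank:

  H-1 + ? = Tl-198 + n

Conserve mass number: 1 + A = 198 + 1, so A = 198.
Conserve atomic number: 1 + Z = 81 + 0, so Z = 80.
Z = 80 is mercury, so the species is Hg-198.

Hg-198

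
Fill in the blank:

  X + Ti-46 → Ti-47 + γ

neutron

Conserve mass number: A + 46 = 47 + 0, so A = 1.
Conserve atomic number: Z + 22 = 22 + 0, so Z = 0.
A = 1 and Z = 0 is n — a neutron.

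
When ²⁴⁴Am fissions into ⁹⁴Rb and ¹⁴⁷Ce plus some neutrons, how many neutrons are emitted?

3

Conserve mass number: 244 = 94 + 147 + k, so k = 244 − 241 = 3.
Check atomic number: 95 = 37 + 58 + 0 = 95. ✓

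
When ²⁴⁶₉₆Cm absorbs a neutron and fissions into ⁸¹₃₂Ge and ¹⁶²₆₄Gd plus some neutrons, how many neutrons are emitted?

Conserve mass number: 247 = 81 + 162 + k, so k = 247 − 243 = 4.
Check atomic number: 96 = 32 + 64 + 0 = 96. ✓

4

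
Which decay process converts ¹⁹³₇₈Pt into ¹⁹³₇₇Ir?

beta-plus decay or electron capture

ΔA = 193 − 193 = 0; ΔZ = 77 − 78 = -1.
A is unchanged and Z drops by 1 — a proton has become a neutron (β⁺ emission or electron capture).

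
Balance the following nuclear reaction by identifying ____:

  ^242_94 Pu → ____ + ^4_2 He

Conserve mass number: 242 = A + 4, so A = 238.
Conserve atomic number: 94 = Z + 2, so Z = 92.
Z = 92 is uranium, so the species is ^238_92 U.

U-238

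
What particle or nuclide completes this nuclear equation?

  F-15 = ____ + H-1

O-14

Conserve mass number: 15 = A + 1, so A = 14.
Conserve atomic number: 9 = Z + 1, so Z = 8.
Z = 8 is oxygen, so the species is O-14.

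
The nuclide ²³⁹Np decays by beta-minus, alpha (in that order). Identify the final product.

U-235

Start: (A, Z) = (239, 93).
After β⁻: (239, 94).
After α: (235, 92).
Z = 92 is uranium.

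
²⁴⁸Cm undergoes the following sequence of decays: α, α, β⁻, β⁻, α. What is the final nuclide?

Start: (A, Z) = (248, 96).
After α: (244, 94).
After α: (240, 92).
After β⁻: (240, 93).
After β⁻: (240, 94).
After α: (236, 92).
Z = 92 is uranium.

U-236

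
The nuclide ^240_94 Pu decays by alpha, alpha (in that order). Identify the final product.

Th-232

Start: (A, Z) = (240, 94).
After α: (236, 92).
After α: (232, 90).
Z = 90 is thorium.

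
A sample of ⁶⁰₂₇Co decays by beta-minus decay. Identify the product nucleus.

Ni-60

Beta-minus decay: mass number changes by +0, atomic number by +1.
A: 60 = 60; Z: 27 + 1 = 28.
Z = 28 is nickel, so the daughter is ⁶⁰₂₈Ni.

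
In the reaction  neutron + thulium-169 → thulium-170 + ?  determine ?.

Conserve mass number: 1 + 169 = 170 + A, so A = 0.
Conserve atomic number: 0 + 69 = 69 + Z, so Z = 0.
A = 0 and Z = 0 is γ — a gamma ray.

gamma ray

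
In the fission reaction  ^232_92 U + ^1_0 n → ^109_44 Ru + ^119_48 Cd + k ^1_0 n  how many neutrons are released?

5

Conserve mass number: 233 = 109 + 119 + k, so k = 233 − 228 = 5.
Check atomic number: 92 = 44 + 48 + 0 = 92. ✓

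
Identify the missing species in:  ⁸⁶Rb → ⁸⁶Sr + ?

Conserve mass number: 86 = 86 + A, so A = 0.
Conserve atomic number: 37 = 38 + Z, so Z = -1.
A = 0 and Z = -1 is e⁻ — a beta-minus particle.

beta-minus particle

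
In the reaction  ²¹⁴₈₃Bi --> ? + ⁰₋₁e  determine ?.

Po-214

Conserve mass number: 214 = A + 0, so A = 214.
Conserve atomic number: 83 = Z − 1, so Z = 84.
Z = 84 is polonium, so the species is ²¹⁴₈₄Po.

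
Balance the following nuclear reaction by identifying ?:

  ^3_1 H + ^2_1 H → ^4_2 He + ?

neutron

Conserve mass number: 3 + 2 = 4 + A, so A = 1.
Conserve atomic number: 1 + 1 = 2 + Z, so Z = 0.
A = 1 and Z = 0 is ^1_0 n — a neutron.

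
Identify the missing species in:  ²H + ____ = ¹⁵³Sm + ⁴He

Eu-155

Conserve mass number: 2 + A = 153 + 4, so A = 155.
Conserve atomic number: 1 + Z = 62 + 2, so Z = 63.
Z = 63 is europium, so the species is ¹⁵⁵Eu.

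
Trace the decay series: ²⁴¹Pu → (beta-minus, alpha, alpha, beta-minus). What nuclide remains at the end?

Start: (A, Z) = (241, 94).
After β⁻: (241, 95).
After α: (237, 93).
After α: (233, 91).
After β⁻: (233, 92).
Z = 92 is uranium.

U-233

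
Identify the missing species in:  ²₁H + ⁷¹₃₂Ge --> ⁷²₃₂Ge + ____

Conserve mass number: 2 + 71 = 72 + A, so A = 1.
Conserve atomic number: 1 + 32 = 32 + Z, so Z = 1.
A = 1 and Z = 1 is ¹₁H — a proton.

proton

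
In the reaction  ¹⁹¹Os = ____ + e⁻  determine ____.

Ir-191

Conserve mass number: 191 = A + 0, so A = 191.
Conserve atomic number: 76 = Z − 1, so Z = 77.
Z = 77 is iridium, so the species is ¹⁹¹Ir.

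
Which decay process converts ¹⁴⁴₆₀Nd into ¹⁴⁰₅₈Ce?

alpha decay

ΔA = 140 − 144 = -4; ΔZ = 58 − 60 = -2.
A drops by 4 and Z drops by 2 — the signature of alpha emission.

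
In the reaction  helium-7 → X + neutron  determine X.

Conserve mass number: 7 = A + 1, so A = 6.
Conserve atomic number: 2 = Z + 0, so Z = 2.
Z = 2 is helium, so the species is helium-6.

He-6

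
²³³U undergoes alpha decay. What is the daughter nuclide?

Th-229

Alpha decay: mass number changes by -4, atomic number by -2.
A: 233 − 4 = 229; Z: 92 − 2 = 90.
Z = 90 is thorium, so the daughter is ²²⁹Th.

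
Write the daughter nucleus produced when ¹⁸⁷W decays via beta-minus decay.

Re-187

Beta-minus decay: mass number changes by +0, atomic number by +1.
A: 187 = 187; Z: 74 + 1 = 75.
Z = 75 is rhenium, so the daughter is ¹⁸⁷Re.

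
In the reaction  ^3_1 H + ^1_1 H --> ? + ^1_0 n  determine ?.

He-3

Conserve mass number: 3 + 1 = A + 1, so A = 3.
Conserve atomic number: 1 + 1 = Z + 0, so Z = 2.
Z = 2 is helium, so the species is ^3_2 He.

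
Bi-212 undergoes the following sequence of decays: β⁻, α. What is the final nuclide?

Pb-208

Start: (A, Z) = (212, 83).
After β⁻: (212, 84).
After α: (208, 82).
Z = 82 is lead.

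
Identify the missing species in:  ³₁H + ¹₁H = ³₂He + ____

Conserve mass number: 3 + 1 = 3 + A, so A = 1.
Conserve atomic number: 1 + 1 = 2 + Z, so Z = 0.
A = 1 and Z = 0 is ¹₀n — a neutron.

neutron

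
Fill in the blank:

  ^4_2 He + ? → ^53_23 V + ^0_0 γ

Sc-49

Conserve mass number: 4 + A = 53 + 0, so A = 49.
Conserve atomic number: 2 + Z = 23 + 0, so Z = 21.
Z = 21 is scandium, so the species is ^49_21 Sc.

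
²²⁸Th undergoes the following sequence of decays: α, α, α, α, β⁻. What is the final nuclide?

Start: (A, Z) = (228, 90).
After α: (224, 88).
After α: (220, 86).
After α: (216, 84).
After α: (212, 82).
After β⁻: (212, 83).
Z = 83 is bismuth.

Bi-212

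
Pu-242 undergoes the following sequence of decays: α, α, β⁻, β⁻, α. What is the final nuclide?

Start: (A, Z) = (242, 94).
After α: (238, 92).
After α: (234, 90).
After β⁻: (234, 91).
After β⁻: (234, 92).
After α: (230, 90).
Z = 90 is thorium.

Th-230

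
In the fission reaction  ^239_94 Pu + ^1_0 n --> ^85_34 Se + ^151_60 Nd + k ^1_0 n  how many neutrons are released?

4

Conserve mass number: 240 = 85 + 151 + k, so k = 240 − 236 = 4.
Check atomic number: 94 = 34 + 60 + 0 = 94. ✓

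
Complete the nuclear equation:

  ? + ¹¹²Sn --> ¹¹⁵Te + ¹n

Conserve mass number: A + 112 = 115 + 1, so A = 4.
Conserve atomic number: Z + 50 = 52 + 0, so Z = 2.
A = 4 and Z = 2 is ⁴He — an alpha particle.

alpha particle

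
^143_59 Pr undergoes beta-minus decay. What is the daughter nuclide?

Beta-minus decay: mass number changes by +0, atomic number by +1.
A: 143 = 143; Z: 59 + 1 = 60.
Z = 60 is neodymium, so the daughter is ^143_60 Nd.

Nd-143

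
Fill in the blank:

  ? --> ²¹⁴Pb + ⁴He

Conserve mass number: A = 214 + 4, so A = 218.
Conserve atomic number: Z = 82 + 2, so Z = 84.
Z = 84 is polonium, so the species is ²¹⁸Po.

Po-218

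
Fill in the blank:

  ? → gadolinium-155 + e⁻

Conserve mass number: A = 155 + 0, so A = 155.
Conserve atomic number: Z = 64 − 1, so Z = 63.
Z = 63 is europium, so the species is europium-155.

Eu-155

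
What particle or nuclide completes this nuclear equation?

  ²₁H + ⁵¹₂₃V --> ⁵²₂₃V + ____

Conserve mass number: 2 + 51 = 52 + A, so A = 1.
Conserve atomic number: 1 + 23 = 23 + Z, so Z = 1.
A = 1 and Z = 1 is ¹₁H — a proton.

proton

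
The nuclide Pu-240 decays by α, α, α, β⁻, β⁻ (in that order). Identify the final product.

Start: (A, Z) = (240, 94).
After α: (236, 92).
After α: (232, 90).
After α: (228, 88).
After β⁻: (228, 89).
After β⁻: (228, 90).
Z = 90 is thorium.

Th-228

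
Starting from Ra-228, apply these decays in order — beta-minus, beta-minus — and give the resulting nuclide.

Start: (A, Z) = (228, 88).
After β⁻: (228, 89).
After β⁻: (228, 90).
Z = 90 is thorium.

Th-228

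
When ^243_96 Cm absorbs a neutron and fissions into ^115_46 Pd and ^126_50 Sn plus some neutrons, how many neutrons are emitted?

3

Conserve mass number: 244 = 115 + 126 + k, so k = 244 − 241 = 3.
Check atomic number: 96 = 46 + 50 + 0 = 96. ✓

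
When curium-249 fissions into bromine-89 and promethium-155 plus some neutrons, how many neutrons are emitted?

5

Conserve mass number: 249 = 89 + 155 + k, so k = 249 − 244 = 5.
Check atomic number: 96 = 35 + 61 + 0 = 96. ✓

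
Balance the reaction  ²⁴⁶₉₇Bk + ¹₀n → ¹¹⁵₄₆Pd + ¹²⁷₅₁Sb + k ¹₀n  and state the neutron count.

Conserve mass number: 247 = 115 + 127 + k, so k = 247 − 242 = 5.
Check atomic number: 97 = 46 + 51 + 0 = 97. ✓

5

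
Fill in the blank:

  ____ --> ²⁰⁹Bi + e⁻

Conserve mass number: A = 209 + 0, so A = 209.
Conserve atomic number: Z = 83 − 1, so Z = 82.
Z = 82 is lead, so the species is ²⁰⁹Pb.

Pb-209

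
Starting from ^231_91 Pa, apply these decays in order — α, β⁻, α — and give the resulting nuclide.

Ra-223

Start: (A, Z) = (231, 91).
After α: (227, 89).
After β⁻: (227, 90).
After α: (223, 88).
Z = 88 is radium.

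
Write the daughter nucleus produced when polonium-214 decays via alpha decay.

Alpha decay: mass number changes by -4, atomic number by -2.
A: 214 − 4 = 210; Z: 84 − 2 = 82.
Z = 82 is lead, so the daughter is lead-210.

Pb-210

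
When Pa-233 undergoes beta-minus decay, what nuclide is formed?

Beta-minus decay: mass number changes by +0, atomic number by +1.
A: 233 = 233; Z: 91 + 1 = 92.
Z = 92 is uranium, so the daughter is U-233.

U-233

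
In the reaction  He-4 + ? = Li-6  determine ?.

deuteron

Conserve mass number: 4 + A = 6, so A = 2.
Conserve atomic number: 2 + Z = 3, so Z = 1.
A = 2 and Z = 1 is H-2 — a deuteron.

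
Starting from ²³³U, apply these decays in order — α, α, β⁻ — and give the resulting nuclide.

Ac-225

Start: (A, Z) = (233, 92).
After α: (229, 90).
After α: (225, 88).
After β⁻: (225, 89).
Z = 89 is actinium.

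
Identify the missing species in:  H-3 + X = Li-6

He-3

Conserve mass number: 3 + A = 6, so A = 3.
Conserve atomic number: 1 + Z = 3, so Z = 2.
Z = 2 is helium, so the species is He-3.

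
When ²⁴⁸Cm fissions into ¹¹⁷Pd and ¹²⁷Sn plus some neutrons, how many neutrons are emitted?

Conserve mass number: 248 = 117 + 127 + k, so k = 248 − 244 = 4.
Check atomic number: 96 = 46 + 50 + 0 = 96. ✓

4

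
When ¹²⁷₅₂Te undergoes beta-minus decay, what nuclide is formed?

Beta-minus decay: mass number changes by +0, atomic number by +1.
A: 127 = 127; Z: 52 + 1 = 53.
Z = 53 is iodine, so the daughter is ¹²⁷₅₃I.

I-127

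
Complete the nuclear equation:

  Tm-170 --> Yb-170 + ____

beta-minus particle

Conserve mass number: 170 = 170 + A, so A = 0.
Conserve atomic number: 69 = 70 + Z, so Z = -1.
A = 0 and Z = -1 is e⁻ — a beta-minus particle.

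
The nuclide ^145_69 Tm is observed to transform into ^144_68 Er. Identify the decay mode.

proton emission

ΔA = 144 − 145 = -1; ΔZ = 68 − 69 = -1.
A drops by 1 and Z drops by 1 — a proton was emitted.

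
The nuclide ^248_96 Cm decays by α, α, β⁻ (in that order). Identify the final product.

Np-240

Start: (A, Z) = (248, 96).
After α: (244, 94).
After α: (240, 92).
After β⁻: (240, 93).
Z = 93 is neptunium.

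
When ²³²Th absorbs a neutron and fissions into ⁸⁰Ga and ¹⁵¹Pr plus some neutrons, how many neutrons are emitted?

Conserve mass number: 233 = 80 + 151 + k, so k = 233 − 231 = 2.
Check atomic number: 90 = 31 + 59 + 0 = 90. ✓

2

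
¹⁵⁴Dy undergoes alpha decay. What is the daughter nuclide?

Gd-150

Alpha decay: mass number changes by -4, atomic number by -2.
A: 154 − 4 = 150; Z: 66 − 2 = 64.
Z = 64 is gadolinium, so the daughter is ¹⁵⁰Gd.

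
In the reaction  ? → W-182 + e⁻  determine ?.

Ta-182

Conserve mass number: A = 182 + 0, so A = 182.
Conserve atomic number: Z = 74 − 1, so Z = 73.
Z = 73 is tantalum, so the species is Ta-182.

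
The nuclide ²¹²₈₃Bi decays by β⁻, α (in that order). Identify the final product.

Pb-208

Start: (A, Z) = (212, 83).
After β⁻: (212, 84).
After α: (208, 82).
Z = 82 is lead.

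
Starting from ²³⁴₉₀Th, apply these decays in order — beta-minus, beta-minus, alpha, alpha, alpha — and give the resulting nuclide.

Start: (A, Z) = (234, 90).
After β⁻: (234, 91).
After β⁻: (234, 92).
After α: (230, 90).
After α: (226, 88).
After α: (222, 86).
Z = 86 is radon.

Rn-222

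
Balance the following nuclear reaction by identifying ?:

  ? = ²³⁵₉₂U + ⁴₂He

Conserve mass number: A = 235 + 4, so A = 239.
Conserve atomic number: Z = 92 + 2, so Z = 94.
Z = 94 is plutonium, so the species is ²³⁹₉₄Pu.

Pu-239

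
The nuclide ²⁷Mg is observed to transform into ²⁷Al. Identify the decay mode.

beta-minus decay

ΔA = 27 − 27 = 0; ΔZ = 13 − 12 = +1.
A is unchanged and Z rises by 1 — a neutron has become a proton (β⁻ decay).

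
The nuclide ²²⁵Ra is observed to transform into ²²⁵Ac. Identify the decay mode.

beta-minus decay

ΔA = 225 − 225 = 0; ΔZ = 89 − 88 = +1.
A is unchanged and Z rises by 1 — a neutron has become a proton (β⁻ decay).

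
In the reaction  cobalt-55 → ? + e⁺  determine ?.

Fe-55

Conserve mass number: 55 = A + 0, so A = 55.
Conserve atomic number: 27 = Z + 1, so Z = 26.
Z = 26 is iron, so the species is iron-55.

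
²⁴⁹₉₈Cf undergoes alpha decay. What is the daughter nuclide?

Alpha decay: mass number changes by -4, atomic number by -2.
A: 249 − 4 = 245; Z: 98 − 2 = 96.
Z = 96 is curium, so the daughter is ²⁴⁵₉₆Cm.

Cm-245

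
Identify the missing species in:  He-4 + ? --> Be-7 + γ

He-3

Conserve mass number: 4 + A = 7 + 0, so A = 3.
Conserve atomic number: 2 + Z = 4 + 0, so Z = 2.
Z = 2 is helium, so the species is He-3.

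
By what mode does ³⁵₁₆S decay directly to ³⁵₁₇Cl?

beta-minus decay

ΔA = 35 − 35 = 0; ΔZ = 17 − 16 = +1.
A is unchanged and Z rises by 1 — a neutron has become a proton (β⁻ decay).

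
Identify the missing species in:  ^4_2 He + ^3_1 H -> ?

Conserve mass number: 4 + 3 = A, so A = 7.
Conserve atomic number: 2 + 1 = Z, so Z = 3.
Z = 3 is lithium, so the species is ^7_3 Li.

Li-7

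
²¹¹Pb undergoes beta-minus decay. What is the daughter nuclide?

Bi-211

Beta-minus decay: mass number changes by +0, atomic number by +1.
A: 211 = 211; Z: 82 + 1 = 83.
Z = 83 is bismuth, so the daughter is ²¹¹Bi.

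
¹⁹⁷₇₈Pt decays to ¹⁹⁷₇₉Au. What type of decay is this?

beta-minus decay

ΔA = 197 − 197 = 0; ΔZ = 79 − 78 = +1.
A is unchanged and Z rises by 1 — a neutron has become a proton (β⁻ decay).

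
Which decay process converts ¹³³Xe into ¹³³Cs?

ΔA = 133 − 133 = 0; ΔZ = 55 − 54 = +1.
A is unchanged and Z rises by 1 — a neutron has become a proton (β⁻ decay).

beta-minus decay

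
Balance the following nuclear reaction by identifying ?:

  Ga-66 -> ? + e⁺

Zn-66

Conserve mass number: 66 = A + 0, so A = 66.
Conserve atomic number: 31 = Z + 1, so Z = 30.
Z = 30 is zinc, so the species is Zn-66.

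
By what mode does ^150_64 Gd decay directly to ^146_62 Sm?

alpha decay

ΔA = 146 − 150 = -4; ΔZ = 62 − 64 = -2.
A drops by 4 and Z drops by 2 — the signature of alpha emission.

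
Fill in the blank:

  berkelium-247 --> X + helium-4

Conserve mass number: 247 = A + 4, so A = 243.
Conserve atomic number: 97 = Z + 2, so Z = 95.
Z = 95 is americium, so the species is americium-243.

Am-243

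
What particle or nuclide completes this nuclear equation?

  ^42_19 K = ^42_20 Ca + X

beta-minus particle

Conserve mass number: 42 = 42 + A, so A = 0.
Conserve atomic number: 19 = 20 + Z, so Z = -1.
A = 0 and Z = -1 is ^0_-1 e — a beta-minus particle.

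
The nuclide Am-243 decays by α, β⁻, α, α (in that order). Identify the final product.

Th-231

Start: (A, Z) = (243, 95).
After α: (239, 93).
After β⁻: (239, 94).
After α: (235, 92).
After α: (231, 90).
Z = 90 is thorium.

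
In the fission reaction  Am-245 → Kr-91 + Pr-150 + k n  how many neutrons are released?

Conserve mass number: 245 = 91 + 150 + k, so k = 245 − 241 = 4.
Check atomic number: 95 = 36 + 59 + 0 = 95. ✓

4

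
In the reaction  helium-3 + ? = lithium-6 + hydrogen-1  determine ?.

Conserve mass number: 3 + A = 6 + 1, so A = 4.
Conserve atomic number: 2 + Z = 3 + 1, so Z = 2.
A = 4 and Z = 2 is helium-4 — an alpha particle.

alpha particle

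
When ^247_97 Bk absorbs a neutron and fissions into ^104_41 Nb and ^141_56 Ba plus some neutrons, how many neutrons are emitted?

3

Conserve mass number: 248 = 104 + 141 + k, so k = 248 − 245 = 3.
Check atomic number: 97 = 41 + 56 + 0 = 97. ✓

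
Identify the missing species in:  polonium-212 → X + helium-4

Conserve mass number: 212 = A + 4, so A = 208.
Conserve atomic number: 84 = Z + 2, so Z = 82.
Z = 82 is lead, so the species is lead-208.

Pb-208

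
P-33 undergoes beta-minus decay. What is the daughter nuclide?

Beta-minus decay: mass number changes by +0, atomic number by +1.
A: 33 = 33; Z: 15 + 1 = 16.
Z = 16 is sulfur, so the daughter is S-33.

S-33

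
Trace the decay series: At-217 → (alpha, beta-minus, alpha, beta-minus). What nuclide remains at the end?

Bi-209

Start: (A, Z) = (217, 85).
After α: (213, 83).
After β⁻: (213, 84).
After α: (209, 82).
After β⁻: (209, 83).
Z = 83 is bismuth.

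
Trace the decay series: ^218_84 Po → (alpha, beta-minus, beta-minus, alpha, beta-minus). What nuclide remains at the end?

Start: (A, Z) = (218, 84).
After α: (214, 82).
After β⁻: (214, 83).
After β⁻: (214, 84).
After α: (210, 82).
After β⁻: (210, 83).
Z = 83 is bismuth.

Bi-210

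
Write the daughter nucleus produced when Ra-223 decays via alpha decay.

Rn-219

Alpha decay: mass number changes by -4, atomic number by -2.
A: 223 − 4 = 219; Z: 88 − 2 = 86.
Z = 86 is radon, so the daughter is Rn-219.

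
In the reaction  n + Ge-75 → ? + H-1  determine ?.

Conserve mass number: 1 + 75 = A + 1, so A = 75.
Conserve atomic number: 0 + 32 = Z + 1, so Z = 31.
Z = 31 is gallium, so the species is Ga-75.

Ga-75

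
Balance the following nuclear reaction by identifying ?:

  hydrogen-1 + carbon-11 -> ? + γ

Conserve mass number: 1 + 11 = A + 0, so A = 12.
Conserve atomic number: 1 + 6 = Z + 0, so Z = 7.
Z = 7 is nitrogen, so the species is nitrogen-12.

N-12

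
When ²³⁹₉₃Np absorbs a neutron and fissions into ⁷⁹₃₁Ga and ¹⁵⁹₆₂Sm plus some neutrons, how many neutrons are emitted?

2

Conserve mass number: 240 = 79 + 159 + k, so k = 240 − 238 = 2.
Check atomic number: 93 = 31 + 62 + 0 = 93. ✓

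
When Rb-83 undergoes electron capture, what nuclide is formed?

Kr-83

Electron capture: mass number changes by +0, atomic number by -1.
A: 83 = 83; Z: 37 − 1 = 36.
Z = 36 is krypton, so the daughter is Kr-83.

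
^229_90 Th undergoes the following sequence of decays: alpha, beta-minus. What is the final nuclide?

Start: (A, Z) = (229, 90).
After α: (225, 88).
After β⁻: (225, 89).
Z = 89 is actinium.

Ac-225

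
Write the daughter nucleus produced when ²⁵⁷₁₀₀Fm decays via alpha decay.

Alpha decay: mass number changes by -4, atomic number by -2.
A: 257 − 4 = 253; Z: 100 − 2 = 98.
Z = 98 is californium, so the daughter is ²⁵³₉₈Cf.

Cf-253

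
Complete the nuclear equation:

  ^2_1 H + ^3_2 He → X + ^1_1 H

He-4

Conserve mass number: 2 + 3 = A + 1, so A = 4.
Conserve atomic number: 1 + 2 = Z + 1, so Z = 2.
A = 4 and Z = 2 is ^4_2 He — an alpha particle.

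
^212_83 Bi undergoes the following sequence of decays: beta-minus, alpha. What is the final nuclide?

Pb-208

Start: (A, Z) = (212, 83).
After β⁻: (212, 84).
After α: (208, 82).
Z = 82 is lead.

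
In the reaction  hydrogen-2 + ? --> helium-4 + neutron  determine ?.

Conserve mass number: 2 + A = 4 + 1, so A = 3.
Conserve atomic number: 1 + Z = 2 + 0, so Z = 1.
A = 3 and Z = 1 is hydrogen-3 — a triton.

triton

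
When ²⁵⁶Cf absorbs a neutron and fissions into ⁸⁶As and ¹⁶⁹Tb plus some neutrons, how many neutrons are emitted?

2

Conserve mass number: 257 = 86 + 169 + k, so k = 257 − 255 = 2.
Check atomic number: 98 = 33 + 65 + 0 = 98. ✓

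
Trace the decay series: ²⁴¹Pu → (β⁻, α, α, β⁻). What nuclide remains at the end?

U-233

Start: (A, Z) = (241, 94).
After β⁻: (241, 95).
After α: (237, 93).
After α: (233, 91).
After β⁻: (233, 92).
Z = 92 is uranium.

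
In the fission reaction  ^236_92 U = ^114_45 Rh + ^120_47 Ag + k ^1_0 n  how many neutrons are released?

2

Conserve mass number: 236 = 114 + 120 + k, so k = 236 − 234 = 2.
Check atomic number: 92 = 45 + 47 + 0 = 92. ✓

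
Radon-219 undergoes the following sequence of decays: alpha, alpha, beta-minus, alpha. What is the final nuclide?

Tl-207

Start: (A, Z) = (219, 86).
After α: (215, 84).
After α: (211, 82).
After β⁻: (211, 83).
After α: (207, 81).
Z = 81 is thallium.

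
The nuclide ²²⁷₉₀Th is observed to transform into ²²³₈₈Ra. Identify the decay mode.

alpha decay

ΔA = 223 − 227 = -4; ΔZ = 88 − 90 = -2.
A drops by 4 and Z drops by 2 — the signature of alpha emission.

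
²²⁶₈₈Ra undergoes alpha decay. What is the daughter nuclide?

Alpha decay: mass number changes by -4, atomic number by -2.
A: 226 − 4 = 222; Z: 88 − 2 = 86.
Z = 86 is radon, so the daughter is ²²²₈₆Rn.

Rn-222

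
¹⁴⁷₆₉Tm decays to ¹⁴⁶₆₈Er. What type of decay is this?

ΔA = 146 − 147 = -1; ΔZ = 68 − 69 = -1.
A drops by 1 and Z drops by 1 — a proton was emitted.

proton emission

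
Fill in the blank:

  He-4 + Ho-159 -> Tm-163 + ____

gamma ray

Conserve mass number: 4 + 159 = 163 + A, so A = 0.
Conserve atomic number: 2 + 67 = 69 + Z, so Z = 0.
A = 0 and Z = 0 is γ — a gamma ray.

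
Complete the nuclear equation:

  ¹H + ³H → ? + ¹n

Conserve mass number: 1 + 3 = A + 1, so A = 3.
Conserve atomic number: 1 + 1 = Z + 0, so Z = 2.
Z = 2 is helium, so the species is ³He.

He-3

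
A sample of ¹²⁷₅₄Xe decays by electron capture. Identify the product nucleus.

Electron capture: mass number changes by +0, atomic number by -1.
A: 127 = 127; Z: 54 − 1 = 53.
Z = 53 is iodine, so the daughter is ¹²⁷₅₃I.

I-127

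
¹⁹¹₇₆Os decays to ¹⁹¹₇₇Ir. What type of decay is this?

ΔA = 191 − 191 = 0; ΔZ = 77 − 76 = +1.
A is unchanged and Z rises by 1 — a neutron has become a proton (β⁻ decay).

beta-minus decay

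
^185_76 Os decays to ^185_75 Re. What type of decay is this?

ΔA = 185 − 185 = 0; ΔZ = 75 − 76 = -1.
A is unchanged and Z drops by 1 — a proton has become a neutron (β⁺ emission or electron capture).

beta-plus decay or electron capture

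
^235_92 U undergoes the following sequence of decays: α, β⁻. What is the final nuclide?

Start: (A, Z) = (235, 92).
After α: (231, 90).
After β⁻: (231, 91).
Z = 91 is protactinium.

Pa-231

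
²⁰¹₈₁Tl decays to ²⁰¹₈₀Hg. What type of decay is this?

beta-plus decay or electron capture

ΔA = 201 − 201 = 0; ΔZ = 80 − 81 = -1.
A is unchanged and Z drops by 1 — a proton has become a neutron (β⁺ emission or electron capture).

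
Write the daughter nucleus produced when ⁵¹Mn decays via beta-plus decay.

Beta-plus decay: mass number changes by +0, atomic number by -1.
A: 51 = 51; Z: 25 − 1 = 24.
Z = 24 is chromium, so the daughter is ⁵¹Cr.

Cr-51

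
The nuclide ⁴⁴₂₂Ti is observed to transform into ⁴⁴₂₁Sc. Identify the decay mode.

ΔA = 44 − 44 = 0; ΔZ = 21 − 22 = -1.
A is unchanged and Z drops by 1 — a proton has become a neutron (β⁺ emission or electron capture).

beta-plus decay or electron capture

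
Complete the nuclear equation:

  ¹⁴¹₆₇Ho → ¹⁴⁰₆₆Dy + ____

proton

Conserve mass number: 141 = 140 + A, so A = 1.
Conserve atomic number: 67 = 66 + Z, so Z = 1.
A = 1 and Z = 1 is ¹₁H — a proton.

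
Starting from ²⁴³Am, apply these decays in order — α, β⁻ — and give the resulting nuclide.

Pu-239

Start: (A, Z) = (243, 95).
After α: (239, 93).
After β⁻: (239, 94).
Z = 94 is plutonium.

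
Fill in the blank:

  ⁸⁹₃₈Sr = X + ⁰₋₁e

Y-89

Conserve mass number: 89 = A + 0, so A = 89.
Conserve atomic number: 38 = Z − 1, so Z = 39.
Z = 39 is yttrium, so the species is ⁸⁹₃₉Y.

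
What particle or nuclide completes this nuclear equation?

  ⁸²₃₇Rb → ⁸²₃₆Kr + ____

positron

Conserve mass number: 82 = 82 + A, so A = 0.
Conserve atomic number: 37 = 36 + Z, so Z = 1.
A = 0 and Z = 1 is ⁰₁e — a positron.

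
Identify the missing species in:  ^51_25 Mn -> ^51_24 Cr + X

Conserve mass number: 51 = 51 + A, so A = 0.
Conserve atomic number: 25 = 24 + Z, so Z = 1.
A = 0 and Z = 1 is ^0_1 e — a positron.

positron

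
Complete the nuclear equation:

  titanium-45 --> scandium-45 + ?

positron

Conserve mass number: 45 = 45 + A, so A = 0.
Conserve atomic number: 22 = 21 + Z, so Z = 1.
A = 0 and Z = 1 is e⁺ — a positron.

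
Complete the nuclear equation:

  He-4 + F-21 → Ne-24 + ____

Conserve mass number: 4 + 21 = 24 + A, so A = 1.
Conserve atomic number: 2 + 9 = 10 + Z, so Z = 1.
A = 1 and Z = 1 is H-1 — a proton.

proton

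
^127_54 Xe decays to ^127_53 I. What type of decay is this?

beta-plus decay or electron capture

ΔA = 127 − 127 = 0; ΔZ = 53 − 54 = -1.
A is unchanged and Z drops by 1 — a proton has become a neutron (β⁺ emission or electron capture).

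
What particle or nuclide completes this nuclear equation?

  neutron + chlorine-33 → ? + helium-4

Conserve mass number: 1 + 33 = A + 4, so A = 30.
Conserve atomic number: 0 + 17 = Z + 2, so Z = 15.
Z = 15 is phosphorus, so the species is phosphorus-30.

P-30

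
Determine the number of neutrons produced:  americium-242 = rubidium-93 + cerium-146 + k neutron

Conserve mass number: 242 = 93 + 146 + k, so k = 242 − 239 = 3.
Check atomic number: 95 = 37 + 58 + 0 = 95. ✓

3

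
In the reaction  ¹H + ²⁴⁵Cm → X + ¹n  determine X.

Bk-245

Conserve mass number: 1 + 245 = A + 1, so A = 245.
Conserve atomic number: 1 + 96 = Z + 0, so Z = 97.
Z = 97 is berkelium, so the species is ²⁴⁵Bk.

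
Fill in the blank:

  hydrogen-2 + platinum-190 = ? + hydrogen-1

Conserve mass number: 2 + 190 = A + 1, so A = 191.
Conserve atomic number: 1 + 78 = Z + 1, so Z = 78.
Z = 78 is platinum, so the species is platinum-191.

Pt-191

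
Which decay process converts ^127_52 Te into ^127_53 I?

beta-minus decay

ΔA = 127 − 127 = 0; ΔZ = 53 − 52 = +1.
A is unchanged and Z rises by 1 — a neutron has become a proton (β⁻ decay).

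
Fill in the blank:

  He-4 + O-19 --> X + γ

Ne-23

Conserve mass number: 4 + 19 = A + 0, so A = 23.
Conserve atomic number: 2 + 8 = Z + 0, so Z = 10.
Z = 10 is neon, so the species is Ne-23.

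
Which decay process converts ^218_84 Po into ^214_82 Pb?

ΔA = 214 − 218 = -4; ΔZ = 82 − 84 = -2.
A drops by 4 and Z drops by 2 — the signature of alpha emission.

alpha decay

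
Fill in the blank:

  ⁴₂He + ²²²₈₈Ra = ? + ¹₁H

Ac-225

Conserve mass number: 4 + 222 = A + 1, so A = 225.
Conserve atomic number: 2 + 88 = Z + 1, so Z = 89.
Z = 89 is actinium, so the species is ²²⁵₈₉Ac.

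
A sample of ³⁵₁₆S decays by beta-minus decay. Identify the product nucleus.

Cl-35

Beta-minus decay: mass number changes by +0, atomic number by +1.
A: 35 = 35; Z: 16 + 1 = 17.
Z = 17 is chlorine, so the daughter is ³⁵₁₇Cl.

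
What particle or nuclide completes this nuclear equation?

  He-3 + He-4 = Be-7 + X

gamma ray

Conserve mass number: 3 + 4 = 7 + A, so A = 0.
Conserve atomic number: 2 + 2 = 4 + Z, so Z = 0.
A = 0 and Z = 0 is γ — a gamma ray.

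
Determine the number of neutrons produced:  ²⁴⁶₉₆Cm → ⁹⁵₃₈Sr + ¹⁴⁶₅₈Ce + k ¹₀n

Conserve mass number: 246 = 95 + 146 + k, so k = 246 − 241 = 5.
Check atomic number: 96 = 38 + 58 + 0 = 96. ✓

5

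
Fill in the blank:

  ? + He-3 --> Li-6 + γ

Conserve mass number: A + 3 = 6 + 0, so A = 3.
Conserve atomic number: Z + 2 = 3 + 0, so Z = 1.
A = 3 and Z = 1 is H-3 — a triton.

triton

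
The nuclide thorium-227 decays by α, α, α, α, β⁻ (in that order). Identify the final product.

Bi-211

Start: (A, Z) = (227, 90).
After α: (223, 88).
After α: (219, 86).
After α: (215, 84).
After α: (211, 82).
After β⁻: (211, 83).
Z = 83 is bismuth.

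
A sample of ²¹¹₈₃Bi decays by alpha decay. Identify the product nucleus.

Tl-207

Alpha decay: mass number changes by -4, atomic number by -2.
A: 211 − 4 = 207; Z: 83 − 2 = 81.
Z = 81 is thallium, so the daughter is ²⁰⁷₈₁Tl.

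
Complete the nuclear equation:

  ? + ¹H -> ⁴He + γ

Conserve mass number: A + 1 = 4 + 0, so A = 3.
Conserve atomic number: Z + 1 = 2 + 0, so Z = 1.
A = 3 and Z = 1 is ³H — a triton.

triton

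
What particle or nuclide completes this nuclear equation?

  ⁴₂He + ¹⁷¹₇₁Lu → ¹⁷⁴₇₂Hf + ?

Conserve mass number: 4 + 171 = 174 + A, so A = 1.
Conserve atomic number: 2 + 71 = 72 + Z, so Z = 1.
A = 1 and Z = 1 is ¹₁H — a proton.

proton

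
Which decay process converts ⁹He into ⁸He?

neutron emission

ΔA = 8 − 9 = -1; ΔZ = 2 − 2 = +0.
A drops by 1 with Z unchanged — a neutron was emitted.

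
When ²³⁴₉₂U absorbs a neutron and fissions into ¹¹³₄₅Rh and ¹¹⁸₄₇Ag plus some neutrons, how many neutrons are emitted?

4

Conserve mass number: 235 = 113 + 118 + k, so k = 235 − 231 = 4.
Check atomic number: 92 = 45 + 47 + 0 = 92. ✓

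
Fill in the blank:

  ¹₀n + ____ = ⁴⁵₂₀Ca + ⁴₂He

Conserve mass number: 1 + A = 45 + 4, so A = 48.
Conserve atomic number: 0 + Z = 20 + 2, so Z = 22.
Z = 22 is titanium, so the species is ⁴⁸₂₂Ti.

Ti-48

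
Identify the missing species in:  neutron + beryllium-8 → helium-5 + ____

Conserve mass number: 1 + 8 = 5 + A, so A = 4.
Conserve atomic number: 0 + 4 = 2 + Z, so Z = 2.
A = 4 and Z = 2 is helium-4 — an alpha particle.

alpha particle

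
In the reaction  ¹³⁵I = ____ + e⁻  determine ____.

Conserve mass number: 135 = A + 0, so A = 135.
Conserve atomic number: 53 = Z − 1, so Z = 54.
Z = 54 is xenon, so the species is ¹³⁵Xe.

Xe-135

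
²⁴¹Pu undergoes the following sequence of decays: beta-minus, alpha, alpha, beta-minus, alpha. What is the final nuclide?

Start: (A, Z) = (241, 94).
After β⁻: (241, 95).
After α: (237, 93).
After α: (233, 91).
After β⁻: (233, 92).
After α: (229, 90).
Z = 90 is thorium.

Th-229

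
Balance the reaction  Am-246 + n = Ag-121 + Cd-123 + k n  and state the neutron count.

Conserve mass number: 247 = 121 + 123 + k, so k = 247 − 244 = 3.
Check atomic number: 95 = 47 + 48 + 0 = 95. ✓

3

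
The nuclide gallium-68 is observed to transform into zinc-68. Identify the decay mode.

ΔA = 68 − 68 = 0; ΔZ = 30 − 31 = -1.
A is unchanged and Z drops by 1 — a proton has become a neutron (β⁺ emission or electron capture).

beta-plus decay or electron capture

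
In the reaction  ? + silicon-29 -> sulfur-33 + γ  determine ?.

Conserve mass number: A + 29 = 33 + 0, so A = 4.
Conserve atomic number: Z + 14 = 16 + 0, so Z = 2.
A = 4 and Z = 2 is helium-4 — an alpha particle.

alpha particle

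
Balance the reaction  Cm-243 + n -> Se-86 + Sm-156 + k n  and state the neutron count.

Conserve mass number: 244 = 86 + 156 + k, so k = 244 − 242 = 2.
Check atomic number: 96 = 34 + 62 + 0 = 96. ✓

2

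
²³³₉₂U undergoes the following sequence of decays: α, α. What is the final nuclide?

Start: (A, Z) = (233, 92).
After α: (229, 90).
After α: (225, 88).
Z = 88 is radium.

Ra-225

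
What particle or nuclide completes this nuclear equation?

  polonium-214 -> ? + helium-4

Pb-210

Conserve mass number: 214 = A + 4, so A = 210.
Conserve atomic number: 84 = Z + 2, so Z = 82.
Z = 82 is lead, so the species is lead-210.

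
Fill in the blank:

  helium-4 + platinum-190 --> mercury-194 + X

gamma ray

Conserve mass number: 4 + 190 = 194 + A, so A = 0.
Conserve atomic number: 2 + 78 = 80 + Z, so Z = 0.
A = 0 and Z = 0 is γ — a gamma ray.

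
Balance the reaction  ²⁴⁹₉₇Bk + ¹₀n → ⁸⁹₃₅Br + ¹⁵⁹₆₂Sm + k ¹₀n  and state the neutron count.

2

Conserve mass number: 250 = 89 + 159 + k, so k = 250 − 248 = 2.
Check atomic number: 97 = 35 + 62 + 0 = 97. ✓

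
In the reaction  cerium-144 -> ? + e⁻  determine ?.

Pr-144

Conserve mass number: 144 = A + 0, so A = 144.
Conserve atomic number: 58 = Z − 1, so Z = 59.
Z = 59 is praseodymium, so the species is praseodymium-144.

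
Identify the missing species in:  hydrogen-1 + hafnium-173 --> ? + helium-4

Lu-170

Conserve mass number: 1 + 173 = A + 4, so A = 170.
Conserve atomic number: 1 + 72 = Z + 2, so Z = 71.
Z = 71 is lutetium, so the species is lutetium-170.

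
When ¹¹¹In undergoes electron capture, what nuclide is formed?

Cd-111

Electron capture: mass number changes by +0, atomic number by -1.
A: 111 = 111; Z: 49 − 1 = 48.
Z = 48 is cadmium, so the daughter is ¹¹¹Cd.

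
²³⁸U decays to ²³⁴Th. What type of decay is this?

alpha decay

ΔA = 234 − 238 = -4; ΔZ = 90 − 92 = -2.
A drops by 4 and Z drops by 2 — the signature of alpha emission.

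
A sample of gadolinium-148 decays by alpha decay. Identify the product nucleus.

Sm-144

Alpha decay: mass number changes by -4, atomic number by -2.
A: 148 − 4 = 144; Z: 64 − 2 = 62.
Z = 62 is samarium, so the daughter is samarium-144.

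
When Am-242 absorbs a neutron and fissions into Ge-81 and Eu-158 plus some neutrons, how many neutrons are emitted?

Conserve mass number: 243 = 81 + 158 + k, so k = 243 − 239 = 4.
Check atomic number: 95 = 32 + 63 + 0 = 95. ✓

4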